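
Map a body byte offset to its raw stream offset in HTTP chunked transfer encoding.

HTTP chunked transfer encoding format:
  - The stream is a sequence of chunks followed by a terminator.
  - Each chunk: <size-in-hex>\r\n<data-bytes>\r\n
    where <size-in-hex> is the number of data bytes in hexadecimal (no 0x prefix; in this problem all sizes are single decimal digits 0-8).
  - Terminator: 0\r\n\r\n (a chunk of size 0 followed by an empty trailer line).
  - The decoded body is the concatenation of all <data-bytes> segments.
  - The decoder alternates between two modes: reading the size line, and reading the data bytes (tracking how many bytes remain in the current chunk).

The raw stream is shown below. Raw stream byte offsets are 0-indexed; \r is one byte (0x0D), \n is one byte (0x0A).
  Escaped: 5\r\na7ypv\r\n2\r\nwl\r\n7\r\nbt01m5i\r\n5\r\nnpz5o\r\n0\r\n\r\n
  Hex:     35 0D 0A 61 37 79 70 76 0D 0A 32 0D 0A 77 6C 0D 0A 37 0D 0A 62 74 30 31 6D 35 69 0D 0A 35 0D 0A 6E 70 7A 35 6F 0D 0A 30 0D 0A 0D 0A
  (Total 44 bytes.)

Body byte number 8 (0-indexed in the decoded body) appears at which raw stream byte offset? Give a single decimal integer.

Chunk 1: stream[0..1]='5' size=0x5=5, data at stream[3..8]='a7ypv' -> body[0..5], body so far='a7ypv'
Chunk 2: stream[10..11]='2' size=0x2=2, data at stream[13..15]='wl' -> body[5..7], body so far='a7ypvwl'
Chunk 3: stream[17..18]='7' size=0x7=7, data at stream[20..27]='bt01m5i' -> body[7..14], body so far='a7ypvwlbt01m5i'
Chunk 4: stream[29..30]='5' size=0x5=5, data at stream[32..37]='npz5o' -> body[14..19], body so far='a7ypvwlbt01m5inpz5o'
Chunk 5: stream[39..40]='0' size=0 (terminator). Final body='a7ypvwlbt01m5inpz5o' (19 bytes)
Body byte 8 at stream offset 21

Answer: 21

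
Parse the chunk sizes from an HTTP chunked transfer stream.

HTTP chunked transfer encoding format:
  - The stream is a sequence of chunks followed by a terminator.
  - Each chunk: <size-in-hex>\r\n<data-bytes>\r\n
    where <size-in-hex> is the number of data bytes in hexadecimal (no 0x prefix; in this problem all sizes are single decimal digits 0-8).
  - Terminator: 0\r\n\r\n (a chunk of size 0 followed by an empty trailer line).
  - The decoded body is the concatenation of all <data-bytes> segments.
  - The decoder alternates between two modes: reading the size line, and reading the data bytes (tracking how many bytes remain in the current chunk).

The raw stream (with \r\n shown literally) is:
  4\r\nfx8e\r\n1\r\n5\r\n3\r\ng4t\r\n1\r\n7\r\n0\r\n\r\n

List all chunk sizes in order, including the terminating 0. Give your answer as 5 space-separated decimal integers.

Answer: 4 1 3 1 0

Derivation:
Chunk 1: stream[0..1]='4' size=0x4=4, data at stream[3..7]='fx8e' -> body[0..4], body so far='fx8e'
Chunk 2: stream[9..10]='1' size=0x1=1, data at stream[12..13]='5' -> body[4..5], body so far='fx8e5'
Chunk 3: stream[15..16]='3' size=0x3=3, data at stream[18..21]='g4t' -> body[5..8], body so far='fx8e5g4t'
Chunk 4: stream[23..24]='1' size=0x1=1, data at stream[26..27]='7' -> body[8..9], body so far='fx8e5g4t7'
Chunk 5: stream[29..30]='0' size=0 (terminator). Final body='fx8e5g4t7' (9 bytes)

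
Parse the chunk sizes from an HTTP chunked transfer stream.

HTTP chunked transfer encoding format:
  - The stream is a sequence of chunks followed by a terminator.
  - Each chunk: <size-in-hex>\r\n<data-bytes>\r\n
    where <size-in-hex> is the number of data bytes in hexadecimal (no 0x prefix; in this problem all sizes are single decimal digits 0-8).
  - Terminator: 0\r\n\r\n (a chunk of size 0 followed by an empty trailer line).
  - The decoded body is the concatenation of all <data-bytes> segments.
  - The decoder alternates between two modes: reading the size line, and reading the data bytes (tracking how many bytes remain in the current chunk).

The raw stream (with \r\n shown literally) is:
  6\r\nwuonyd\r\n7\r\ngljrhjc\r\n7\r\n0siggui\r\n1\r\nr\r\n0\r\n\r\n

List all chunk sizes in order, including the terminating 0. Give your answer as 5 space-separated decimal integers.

Chunk 1: stream[0..1]='6' size=0x6=6, data at stream[3..9]='wuonyd' -> body[0..6], body so far='wuonyd'
Chunk 2: stream[11..12]='7' size=0x7=7, data at stream[14..21]='gljrhjc' -> body[6..13], body so far='wuonydgljrhjc'
Chunk 3: stream[23..24]='7' size=0x7=7, data at stream[26..33]='0siggui' -> body[13..20], body so far='wuonydgljrhjc0siggui'
Chunk 4: stream[35..36]='1' size=0x1=1, data at stream[38..39]='r' -> body[20..21], body so far='wuonydgljrhjc0sigguir'
Chunk 5: stream[41..42]='0' size=0 (terminator). Final body='wuonydgljrhjc0sigguir' (21 bytes)

Answer: 6 7 7 1 0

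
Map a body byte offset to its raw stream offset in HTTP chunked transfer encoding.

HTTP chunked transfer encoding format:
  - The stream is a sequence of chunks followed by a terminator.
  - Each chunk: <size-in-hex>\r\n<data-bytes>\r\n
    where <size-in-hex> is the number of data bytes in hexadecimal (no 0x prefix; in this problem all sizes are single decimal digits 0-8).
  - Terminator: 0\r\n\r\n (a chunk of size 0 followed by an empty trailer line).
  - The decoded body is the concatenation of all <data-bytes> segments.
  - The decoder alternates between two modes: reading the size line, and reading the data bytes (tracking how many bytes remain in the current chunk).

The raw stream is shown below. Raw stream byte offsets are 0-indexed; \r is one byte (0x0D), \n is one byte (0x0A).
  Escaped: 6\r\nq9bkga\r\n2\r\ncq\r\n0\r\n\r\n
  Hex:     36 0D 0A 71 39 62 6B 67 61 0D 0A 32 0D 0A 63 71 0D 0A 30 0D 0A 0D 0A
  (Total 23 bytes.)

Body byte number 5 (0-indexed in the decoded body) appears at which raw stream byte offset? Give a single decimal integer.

Chunk 1: stream[0..1]='6' size=0x6=6, data at stream[3..9]='q9bkga' -> body[0..6], body so far='q9bkga'
Chunk 2: stream[11..12]='2' size=0x2=2, data at stream[14..16]='cq' -> body[6..8], body so far='q9bkgacq'
Chunk 3: stream[18..19]='0' size=0 (terminator). Final body='q9bkgacq' (8 bytes)
Body byte 5 at stream offset 8

Answer: 8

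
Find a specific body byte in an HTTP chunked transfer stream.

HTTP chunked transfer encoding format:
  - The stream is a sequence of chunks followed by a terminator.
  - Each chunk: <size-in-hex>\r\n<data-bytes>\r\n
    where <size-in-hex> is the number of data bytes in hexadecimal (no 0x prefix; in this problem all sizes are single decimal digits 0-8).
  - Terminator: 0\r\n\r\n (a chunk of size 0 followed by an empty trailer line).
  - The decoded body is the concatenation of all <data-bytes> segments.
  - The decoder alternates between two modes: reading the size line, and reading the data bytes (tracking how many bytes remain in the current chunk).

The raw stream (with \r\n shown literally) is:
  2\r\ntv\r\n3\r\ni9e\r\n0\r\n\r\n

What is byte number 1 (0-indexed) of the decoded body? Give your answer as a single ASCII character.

Chunk 1: stream[0..1]='2' size=0x2=2, data at stream[3..5]='tv' -> body[0..2], body so far='tv'
Chunk 2: stream[7..8]='3' size=0x3=3, data at stream[10..13]='i9e' -> body[2..5], body so far='tvi9e'
Chunk 3: stream[15..16]='0' size=0 (terminator). Final body='tvi9e' (5 bytes)
Body byte 1 = 'v'

Answer: v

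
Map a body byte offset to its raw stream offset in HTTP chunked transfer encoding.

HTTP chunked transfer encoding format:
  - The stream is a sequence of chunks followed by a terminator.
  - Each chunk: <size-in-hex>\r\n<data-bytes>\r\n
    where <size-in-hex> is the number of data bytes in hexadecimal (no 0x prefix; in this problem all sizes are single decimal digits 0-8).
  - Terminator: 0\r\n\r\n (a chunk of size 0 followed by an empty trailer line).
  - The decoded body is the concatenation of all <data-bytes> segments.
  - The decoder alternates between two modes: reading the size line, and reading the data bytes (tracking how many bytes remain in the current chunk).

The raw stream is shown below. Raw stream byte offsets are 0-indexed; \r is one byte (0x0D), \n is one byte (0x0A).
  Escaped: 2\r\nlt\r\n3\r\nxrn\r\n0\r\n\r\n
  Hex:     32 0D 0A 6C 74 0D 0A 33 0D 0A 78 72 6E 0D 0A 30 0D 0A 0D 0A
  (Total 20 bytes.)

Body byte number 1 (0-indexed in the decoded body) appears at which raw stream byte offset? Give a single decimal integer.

Chunk 1: stream[0..1]='2' size=0x2=2, data at stream[3..5]='lt' -> body[0..2], body so far='lt'
Chunk 2: stream[7..8]='3' size=0x3=3, data at stream[10..13]='xrn' -> body[2..5], body so far='ltxrn'
Chunk 3: stream[15..16]='0' size=0 (terminator). Final body='ltxrn' (5 bytes)
Body byte 1 at stream offset 4

Answer: 4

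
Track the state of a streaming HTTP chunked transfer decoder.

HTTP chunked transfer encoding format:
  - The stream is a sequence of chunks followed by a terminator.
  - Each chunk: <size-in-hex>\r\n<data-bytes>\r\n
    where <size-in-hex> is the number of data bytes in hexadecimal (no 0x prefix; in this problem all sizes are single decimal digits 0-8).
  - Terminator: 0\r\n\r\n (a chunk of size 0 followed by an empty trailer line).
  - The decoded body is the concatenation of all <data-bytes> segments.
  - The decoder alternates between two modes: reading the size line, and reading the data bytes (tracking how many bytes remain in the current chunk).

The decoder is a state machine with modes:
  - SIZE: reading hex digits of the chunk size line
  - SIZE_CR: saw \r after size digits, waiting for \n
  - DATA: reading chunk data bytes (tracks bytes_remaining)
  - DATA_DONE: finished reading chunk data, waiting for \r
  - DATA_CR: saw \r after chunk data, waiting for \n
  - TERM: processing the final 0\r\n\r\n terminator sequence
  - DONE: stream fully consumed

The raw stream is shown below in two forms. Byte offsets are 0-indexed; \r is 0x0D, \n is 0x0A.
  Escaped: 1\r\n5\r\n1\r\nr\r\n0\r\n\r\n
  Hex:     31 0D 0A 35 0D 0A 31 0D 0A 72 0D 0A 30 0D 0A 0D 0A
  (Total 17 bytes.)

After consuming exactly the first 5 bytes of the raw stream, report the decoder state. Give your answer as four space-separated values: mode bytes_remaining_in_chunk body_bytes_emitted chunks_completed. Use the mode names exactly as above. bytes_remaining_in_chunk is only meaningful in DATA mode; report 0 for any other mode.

Answer: DATA_CR 0 1 0

Derivation:
Byte 0 = '1': mode=SIZE remaining=0 emitted=0 chunks_done=0
Byte 1 = 0x0D: mode=SIZE_CR remaining=0 emitted=0 chunks_done=0
Byte 2 = 0x0A: mode=DATA remaining=1 emitted=0 chunks_done=0
Byte 3 = '5': mode=DATA_DONE remaining=0 emitted=1 chunks_done=0
Byte 4 = 0x0D: mode=DATA_CR remaining=0 emitted=1 chunks_done=0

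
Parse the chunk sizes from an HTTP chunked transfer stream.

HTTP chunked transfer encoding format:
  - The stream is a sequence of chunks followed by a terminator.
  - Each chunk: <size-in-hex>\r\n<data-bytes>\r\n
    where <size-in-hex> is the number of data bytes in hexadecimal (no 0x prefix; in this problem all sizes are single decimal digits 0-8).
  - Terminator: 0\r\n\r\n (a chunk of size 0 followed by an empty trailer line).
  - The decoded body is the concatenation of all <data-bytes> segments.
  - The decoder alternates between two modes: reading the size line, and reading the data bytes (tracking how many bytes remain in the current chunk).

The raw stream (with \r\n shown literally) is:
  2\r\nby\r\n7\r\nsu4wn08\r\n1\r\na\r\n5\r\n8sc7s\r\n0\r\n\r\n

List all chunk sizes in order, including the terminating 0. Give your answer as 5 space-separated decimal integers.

Answer: 2 7 1 5 0

Derivation:
Chunk 1: stream[0..1]='2' size=0x2=2, data at stream[3..5]='by' -> body[0..2], body so far='by'
Chunk 2: stream[7..8]='7' size=0x7=7, data at stream[10..17]='su4wn08' -> body[2..9], body so far='bysu4wn08'
Chunk 3: stream[19..20]='1' size=0x1=1, data at stream[22..23]='a' -> body[9..10], body so far='bysu4wn08a'
Chunk 4: stream[25..26]='5' size=0x5=5, data at stream[28..33]='8sc7s' -> body[10..15], body so far='bysu4wn08a8sc7s'
Chunk 5: stream[35..36]='0' size=0 (terminator). Final body='bysu4wn08a8sc7s' (15 bytes)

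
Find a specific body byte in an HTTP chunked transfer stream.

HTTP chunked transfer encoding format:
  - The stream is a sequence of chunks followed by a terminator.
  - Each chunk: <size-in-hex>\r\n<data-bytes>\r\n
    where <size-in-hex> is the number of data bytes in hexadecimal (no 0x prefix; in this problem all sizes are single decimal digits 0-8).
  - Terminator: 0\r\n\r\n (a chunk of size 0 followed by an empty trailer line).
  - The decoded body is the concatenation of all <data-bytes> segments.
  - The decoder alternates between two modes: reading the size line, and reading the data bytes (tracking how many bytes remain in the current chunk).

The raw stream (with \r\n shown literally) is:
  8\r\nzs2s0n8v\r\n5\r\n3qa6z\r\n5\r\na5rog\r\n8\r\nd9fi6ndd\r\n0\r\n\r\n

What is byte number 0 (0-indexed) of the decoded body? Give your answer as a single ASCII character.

Chunk 1: stream[0..1]='8' size=0x8=8, data at stream[3..11]='zs2s0n8v' -> body[0..8], body so far='zs2s0n8v'
Chunk 2: stream[13..14]='5' size=0x5=5, data at stream[16..21]='3qa6z' -> body[8..13], body so far='zs2s0n8v3qa6z'
Chunk 3: stream[23..24]='5' size=0x5=5, data at stream[26..31]='a5rog' -> body[13..18], body so far='zs2s0n8v3qa6za5rog'
Chunk 4: stream[33..34]='8' size=0x8=8, data at stream[36..44]='d9fi6ndd' -> body[18..26], body so far='zs2s0n8v3qa6za5rogd9fi6ndd'
Chunk 5: stream[46..47]='0' size=0 (terminator). Final body='zs2s0n8v3qa6za5rogd9fi6ndd' (26 bytes)
Body byte 0 = 'z'

Answer: z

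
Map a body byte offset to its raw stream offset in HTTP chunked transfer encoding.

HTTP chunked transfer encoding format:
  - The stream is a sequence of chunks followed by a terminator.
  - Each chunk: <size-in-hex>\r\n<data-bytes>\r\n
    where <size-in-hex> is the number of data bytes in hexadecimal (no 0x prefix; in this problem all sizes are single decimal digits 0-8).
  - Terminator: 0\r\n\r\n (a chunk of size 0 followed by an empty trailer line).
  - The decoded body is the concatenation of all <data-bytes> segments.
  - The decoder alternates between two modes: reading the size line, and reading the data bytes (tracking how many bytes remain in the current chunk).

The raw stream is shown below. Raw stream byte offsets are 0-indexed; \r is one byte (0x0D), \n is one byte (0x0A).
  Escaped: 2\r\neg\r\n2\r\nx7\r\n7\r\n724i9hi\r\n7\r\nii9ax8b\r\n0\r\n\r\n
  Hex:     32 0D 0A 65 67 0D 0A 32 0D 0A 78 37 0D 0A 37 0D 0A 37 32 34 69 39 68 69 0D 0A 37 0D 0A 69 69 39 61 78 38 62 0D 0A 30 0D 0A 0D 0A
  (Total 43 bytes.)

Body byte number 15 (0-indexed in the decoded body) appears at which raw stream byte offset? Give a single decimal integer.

Chunk 1: stream[0..1]='2' size=0x2=2, data at stream[3..5]='eg' -> body[0..2], body so far='eg'
Chunk 2: stream[7..8]='2' size=0x2=2, data at stream[10..12]='x7' -> body[2..4], body so far='egx7'
Chunk 3: stream[14..15]='7' size=0x7=7, data at stream[17..24]='724i9hi' -> body[4..11], body so far='egx7724i9hi'
Chunk 4: stream[26..27]='7' size=0x7=7, data at stream[29..36]='ii9ax8b' -> body[11..18], body so far='egx7724i9hiii9ax8b'
Chunk 5: stream[38..39]='0' size=0 (terminator). Final body='egx7724i9hiii9ax8b' (18 bytes)
Body byte 15 at stream offset 33

Answer: 33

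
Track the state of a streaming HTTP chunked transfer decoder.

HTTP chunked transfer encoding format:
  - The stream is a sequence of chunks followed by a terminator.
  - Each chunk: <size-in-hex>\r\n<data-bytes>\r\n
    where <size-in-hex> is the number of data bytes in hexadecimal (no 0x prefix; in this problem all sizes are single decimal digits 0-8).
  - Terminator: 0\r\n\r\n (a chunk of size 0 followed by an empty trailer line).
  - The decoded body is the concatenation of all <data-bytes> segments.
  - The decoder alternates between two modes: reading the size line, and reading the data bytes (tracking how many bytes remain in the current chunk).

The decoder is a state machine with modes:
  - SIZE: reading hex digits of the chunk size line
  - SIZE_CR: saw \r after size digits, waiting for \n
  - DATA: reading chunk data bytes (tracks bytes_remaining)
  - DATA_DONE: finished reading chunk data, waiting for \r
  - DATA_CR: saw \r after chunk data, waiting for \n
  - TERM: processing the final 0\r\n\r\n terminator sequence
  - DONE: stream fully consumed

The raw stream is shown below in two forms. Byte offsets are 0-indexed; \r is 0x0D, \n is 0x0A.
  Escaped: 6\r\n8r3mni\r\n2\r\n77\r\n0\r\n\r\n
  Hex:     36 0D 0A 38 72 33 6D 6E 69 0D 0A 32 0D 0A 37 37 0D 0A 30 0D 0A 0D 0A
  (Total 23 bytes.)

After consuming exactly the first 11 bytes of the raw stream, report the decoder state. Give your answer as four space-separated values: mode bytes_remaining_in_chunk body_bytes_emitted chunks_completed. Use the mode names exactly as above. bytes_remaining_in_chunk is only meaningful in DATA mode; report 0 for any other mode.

Byte 0 = '6': mode=SIZE remaining=0 emitted=0 chunks_done=0
Byte 1 = 0x0D: mode=SIZE_CR remaining=0 emitted=0 chunks_done=0
Byte 2 = 0x0A: mode=DATA remaining=6 emitted=0 chunks_done=0
Byte 3 = '8': mode=DATA remaining=5 emitted=1 chunks_done=0
Byte 4 = 'r': mode=DATA remaining=4 emitted=2 chunks_done=0
Byte 5 = '3': mode=DATA remaining=3 emitted=3 chunks_done=0
Byte 6 = 'm': mode=DATA remaining=2 emitted=4 chunks_done=0
Byte 7 = 'n': mode=DATA remaining=1 emitted=5 chunks_done=0
Byte 8 = 'i': mode=DATA_DONE remaining=0 emitted=6 chunks_done=0
Byte 9 = 0x0D: mode=DATA_CR remaining=0 emitted=6 chunks_done=0
Byte 10 = 0x0A: mode=SIZE remaining=0 emitted=6 chunks_done=1

Answer: SIZE 0 6 1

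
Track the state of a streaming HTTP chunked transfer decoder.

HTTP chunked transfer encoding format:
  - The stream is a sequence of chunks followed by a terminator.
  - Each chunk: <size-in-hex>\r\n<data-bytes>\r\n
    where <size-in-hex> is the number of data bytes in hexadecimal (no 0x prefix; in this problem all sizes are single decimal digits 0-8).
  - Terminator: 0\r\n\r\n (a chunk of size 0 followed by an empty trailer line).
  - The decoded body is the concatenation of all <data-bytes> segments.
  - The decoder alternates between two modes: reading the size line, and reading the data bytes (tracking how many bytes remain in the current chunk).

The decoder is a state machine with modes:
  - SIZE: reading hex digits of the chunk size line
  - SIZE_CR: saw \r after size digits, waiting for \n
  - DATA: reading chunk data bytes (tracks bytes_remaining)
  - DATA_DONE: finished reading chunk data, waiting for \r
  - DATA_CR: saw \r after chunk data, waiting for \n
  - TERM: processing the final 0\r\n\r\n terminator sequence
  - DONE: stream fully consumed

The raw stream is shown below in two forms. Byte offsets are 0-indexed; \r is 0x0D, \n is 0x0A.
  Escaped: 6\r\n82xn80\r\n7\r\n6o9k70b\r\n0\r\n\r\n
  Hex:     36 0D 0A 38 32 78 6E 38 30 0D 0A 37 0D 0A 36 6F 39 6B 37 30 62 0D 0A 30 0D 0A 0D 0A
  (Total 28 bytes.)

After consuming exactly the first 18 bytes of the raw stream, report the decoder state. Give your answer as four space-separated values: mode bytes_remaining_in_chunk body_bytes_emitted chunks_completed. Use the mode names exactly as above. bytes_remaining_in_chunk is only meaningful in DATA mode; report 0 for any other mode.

Byte 0 = '6': mode=SIZE remaining=0 emitted=0 chunks_done=0
Byte 1 = 0x0D: mode=SIZE_CR remaining=0 emitted=0 chunks_done=0
Byte 2 = 0x0A: mode=DATA remaining=6 emitted=0 chunks_done=0
Byte 3 = '8': mode=DATA remaining=5 emitted=1 chunks_done=0
Byte 4 = '2': mode=DATA remaining=4 emitted=2 chunks_done=0
Byte 5 = 'x': mode=DATA remaining=3 emitted=3 chunks_done=0
Byte 6 = 'n': mode=DATA remaining=2 emitted=4 chunks_done=0
Byte 7 = '8': mode=DATA remaining=1 emitted=5 chunks_done=0
Byte 8 = '0': mode=DATA_DONE remaining=0 emitted=6 chunks_done=0
Byte 9 = 0x0D: mode=DATA_CR remaining=0 emitted=6 chunks_done=0
Byte 10 = 0x0A: mode=SIZE remaining=0 emitted=6 chunks_done=1
Byte 11 = '7': mode=SIZE remaining=0 emitted=6 chunks_done=1
Byte 12 = 0x0D: mode=SIZE_CR remaining=0 emitted=6 chunks_done=1
Byte 13 = 0x0A: mode=DATA remaining=7 emitted=6 chunks_done=1
Byte 14 = '6': mode=DATA remaining=6 emitted=7 chunks_done=1
Byte 15 = 'o': mode=DATA remaining=5 emitted=8 chunks_done=1
Byte 16 = '9': mode=DATA remaining=4 emitted=9 chunks_done=1
Byte 17 = 'k': mode=DATA remaining=3 emitted=10 chunks_done=1

Answer: DATA 3 10 1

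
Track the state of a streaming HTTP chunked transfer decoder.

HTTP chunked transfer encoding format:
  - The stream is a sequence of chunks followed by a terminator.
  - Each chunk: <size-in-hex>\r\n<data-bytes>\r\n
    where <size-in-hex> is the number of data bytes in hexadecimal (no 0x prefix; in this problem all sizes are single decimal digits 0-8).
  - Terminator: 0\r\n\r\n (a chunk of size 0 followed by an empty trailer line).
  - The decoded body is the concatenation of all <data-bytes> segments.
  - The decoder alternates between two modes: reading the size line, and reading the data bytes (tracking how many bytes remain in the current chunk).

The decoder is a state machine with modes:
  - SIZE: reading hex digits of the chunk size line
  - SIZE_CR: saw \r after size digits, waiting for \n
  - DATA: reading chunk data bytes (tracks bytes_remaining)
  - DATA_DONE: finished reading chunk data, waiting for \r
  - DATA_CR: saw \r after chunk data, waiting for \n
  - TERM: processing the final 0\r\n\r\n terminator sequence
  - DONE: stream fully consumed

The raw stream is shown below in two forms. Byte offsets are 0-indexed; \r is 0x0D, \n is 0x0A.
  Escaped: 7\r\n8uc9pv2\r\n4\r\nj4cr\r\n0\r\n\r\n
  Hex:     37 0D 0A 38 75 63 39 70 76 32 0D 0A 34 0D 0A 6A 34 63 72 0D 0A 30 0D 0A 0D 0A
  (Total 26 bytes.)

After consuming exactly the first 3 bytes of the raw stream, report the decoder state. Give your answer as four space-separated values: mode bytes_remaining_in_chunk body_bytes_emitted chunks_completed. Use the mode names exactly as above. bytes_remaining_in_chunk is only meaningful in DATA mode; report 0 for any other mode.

Answer: DATA 7 0 0

Derivation:
Byte 0 = '7': mode=SIZE remaining=0 emitted=0 chunks_done=0
Byte 1 = 0x0D: mode=SIZE_CR remaining=0 emitted=0 chunks_done=0
Byte 2 = 0x0A: mode=DATA remaining=7 emitted=0 chunks_done=0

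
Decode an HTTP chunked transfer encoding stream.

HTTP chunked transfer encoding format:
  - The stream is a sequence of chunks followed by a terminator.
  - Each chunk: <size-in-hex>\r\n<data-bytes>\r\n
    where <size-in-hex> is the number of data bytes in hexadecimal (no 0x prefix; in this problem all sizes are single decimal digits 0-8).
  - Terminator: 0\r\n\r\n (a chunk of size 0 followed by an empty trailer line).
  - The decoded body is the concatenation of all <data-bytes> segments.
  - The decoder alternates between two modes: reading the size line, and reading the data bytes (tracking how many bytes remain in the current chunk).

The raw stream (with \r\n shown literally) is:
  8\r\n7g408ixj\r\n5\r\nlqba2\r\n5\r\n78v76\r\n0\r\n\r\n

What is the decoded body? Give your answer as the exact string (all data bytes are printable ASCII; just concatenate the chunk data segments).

Chunk 1: stream[0..1]='8' size=0x8=8, data at stream[3..11]='7g408ixj' -> body[0..8], body so far='7g408ixj'
Chunk 2: stream[13..14]='5' size=0x5=5, data at stream[16..21]='lqba2' -> body[8..13], body so far='7g408ixjlqba2'
Chunk 3: stream[23..24]='5' size=0x5=5, data at stream[26..31]='78v76' -> body[13..18], body so far='7g408ixjlqba278v76'
Chunk 4: stream[33..34]='0' size=0 (terminator). Final body='7g408ixjlqba278v76' (18 bytes)

Answer: 7g408ixjlqba278v76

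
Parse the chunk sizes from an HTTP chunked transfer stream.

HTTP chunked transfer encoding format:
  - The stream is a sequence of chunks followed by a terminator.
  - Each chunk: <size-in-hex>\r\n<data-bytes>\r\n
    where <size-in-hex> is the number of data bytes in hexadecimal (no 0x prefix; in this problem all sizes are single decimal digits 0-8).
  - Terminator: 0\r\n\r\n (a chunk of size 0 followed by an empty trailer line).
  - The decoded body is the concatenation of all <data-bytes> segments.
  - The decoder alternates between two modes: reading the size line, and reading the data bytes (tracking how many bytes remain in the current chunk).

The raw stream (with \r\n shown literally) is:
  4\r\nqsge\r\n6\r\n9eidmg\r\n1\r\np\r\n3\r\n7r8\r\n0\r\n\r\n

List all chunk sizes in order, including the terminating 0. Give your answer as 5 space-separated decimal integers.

Answer: 4 6 1 3 0

Derivation:
Chunk 1: stream[0..1]='4' size=0x4=4, data at stream[3..7]='qsge' -> body[0..4], body so far='qsge'
Chunk 2: stream[9..10]='6' size=0x6=6, data at stream[12..18]='9eidmg' -> body[4..10], body so far='qsge9eidmg'
Chunk 3: stream[20..21]='1' size=0x1=1, data at stream[23..24]='p' -> body[10..11], body so far='qsge9eidmgp'
Chunk 4: stream[26..27]='3' size=0x3=3, data at stream[29..32]='7r8' -> body[11..14], body so far='qsge9eidmgp7r8'
Chunk 5: stream[34..35]='0' size=0 (terminator). Final body='qsge9eidmgp7r8' (14 bytes)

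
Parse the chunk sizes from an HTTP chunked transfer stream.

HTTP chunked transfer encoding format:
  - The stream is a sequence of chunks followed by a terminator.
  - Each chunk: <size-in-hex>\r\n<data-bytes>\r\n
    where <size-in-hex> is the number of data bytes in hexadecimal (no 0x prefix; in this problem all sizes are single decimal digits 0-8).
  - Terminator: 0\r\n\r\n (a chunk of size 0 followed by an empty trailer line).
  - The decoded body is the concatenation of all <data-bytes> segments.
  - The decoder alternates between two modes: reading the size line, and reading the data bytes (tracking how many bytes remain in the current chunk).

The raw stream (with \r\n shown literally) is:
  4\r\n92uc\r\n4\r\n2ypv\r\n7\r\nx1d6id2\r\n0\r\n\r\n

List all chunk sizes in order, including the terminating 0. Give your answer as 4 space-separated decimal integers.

Chunk 1: stream[0..1]='4' size=0x4=4, data at stream[3..7]='92uc' -> body[0..4], body so far='92uc'
Chunk 2: stream[9..10]='4' size=0x4=4, data at stream[12..16]='2ypv' -> body[4..8], body so far='92uc2ypv'
Chunk 3: stream[18..19]='7' size=0x7=7, data at stream[21..28]='x1d6id2' -> body[8..15], body so far='92uc2ypvx1d6id2'
Chunk 4: stream[30..31]='0' size=0 (terminator). Final body='92uc2ypvx1d6id2' (15 bytes)

Answer: 4 4 7 0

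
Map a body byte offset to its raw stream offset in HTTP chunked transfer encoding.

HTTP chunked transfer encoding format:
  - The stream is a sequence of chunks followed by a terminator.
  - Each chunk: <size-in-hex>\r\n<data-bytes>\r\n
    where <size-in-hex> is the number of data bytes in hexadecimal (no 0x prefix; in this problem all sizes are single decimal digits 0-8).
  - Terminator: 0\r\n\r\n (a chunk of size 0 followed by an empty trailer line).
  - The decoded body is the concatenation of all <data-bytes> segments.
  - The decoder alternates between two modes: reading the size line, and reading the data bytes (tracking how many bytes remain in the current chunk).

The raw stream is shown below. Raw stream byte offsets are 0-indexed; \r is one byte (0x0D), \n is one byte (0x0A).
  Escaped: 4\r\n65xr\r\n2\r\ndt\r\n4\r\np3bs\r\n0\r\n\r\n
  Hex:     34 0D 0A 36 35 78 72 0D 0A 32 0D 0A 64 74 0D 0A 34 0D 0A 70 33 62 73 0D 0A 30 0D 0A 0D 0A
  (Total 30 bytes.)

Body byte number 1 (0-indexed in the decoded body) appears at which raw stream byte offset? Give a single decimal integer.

Chunk 1: stream[0..1]='4' size=0x4=4, data at stream[3..7]='65xr' -> body[0..4], body so far='65xr'
Chunk 2: stream[9..10]='2' size=0x2=2, data at stream[12..14]='dt' -> body[4..6], body so far='65xrdt'
Chunk 3: stream[16..17]='4' size=0x4=4, data at stream[19..23]='p3bs' -> body[6..10], body so far='65xrdtp3bs'
Chunk 4: stream[25..26]='0' size=0 (terminator). Final body='65xrdtp3bs' (10 bytes)
Body byte 1 at stream offset 4

Answer: 4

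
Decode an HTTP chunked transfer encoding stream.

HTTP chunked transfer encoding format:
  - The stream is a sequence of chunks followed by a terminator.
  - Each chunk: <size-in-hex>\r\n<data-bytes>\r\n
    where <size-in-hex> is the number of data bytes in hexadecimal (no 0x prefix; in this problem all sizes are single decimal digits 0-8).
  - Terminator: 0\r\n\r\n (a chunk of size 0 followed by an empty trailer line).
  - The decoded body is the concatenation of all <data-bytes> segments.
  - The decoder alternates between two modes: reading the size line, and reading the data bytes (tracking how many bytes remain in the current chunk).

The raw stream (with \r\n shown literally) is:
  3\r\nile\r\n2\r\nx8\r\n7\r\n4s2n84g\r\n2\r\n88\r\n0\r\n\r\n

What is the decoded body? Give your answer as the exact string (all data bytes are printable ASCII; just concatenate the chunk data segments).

Chunk 1: stream[0..1]='3' size=0x3=3, data at stream[3..6]='ile' -> body[0..3], body so far='ile'
Chunk 2: stream[8..9]='2' size=0x2=2, data at stream[11..13]='x8' -> body[3..5], body so far='ilex8'
Chunk 3: stream[15..16]='7' size=0x7=7, data at stream[18..25]='4s2n84g' -> body[5..12], body so far='ilex84s2n84g'
Chunk 4: stream[27..28]='2' size=0x2=2, data at stream[30..32]='88' -> body[12..14], body so far='ilex84s2n84g88'
Chunk 5: stream[34..35]='0' size=0 (terminator). Final body='ilex84s2n84g88' (14 bytes)

Answer: ilex84s2n84g88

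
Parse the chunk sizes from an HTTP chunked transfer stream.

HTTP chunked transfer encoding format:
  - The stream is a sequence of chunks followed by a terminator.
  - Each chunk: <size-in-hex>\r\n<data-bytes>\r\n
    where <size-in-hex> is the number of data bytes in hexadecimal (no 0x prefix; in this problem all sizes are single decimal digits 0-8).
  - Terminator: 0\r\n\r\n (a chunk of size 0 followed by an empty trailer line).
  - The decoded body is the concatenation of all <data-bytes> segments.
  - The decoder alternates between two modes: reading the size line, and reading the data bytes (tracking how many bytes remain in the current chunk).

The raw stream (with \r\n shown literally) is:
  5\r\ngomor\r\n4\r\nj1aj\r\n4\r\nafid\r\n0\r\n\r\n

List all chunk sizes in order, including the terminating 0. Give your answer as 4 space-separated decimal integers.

Answer: 5 4 4 0

Derivation:
Chunk 1: stream[0..1]='5' size=0x5=5, data at stream[3..8]='gomor' -> body[0..5], body so far='gomor'
Chunk 2: stream[10..11]='4' size=0x4=4, data at stream[13..17]='j1aj' -> body[5..9], body so far='gomorj1aj'
Chunk 3: stream[19..20]='4' size=0x4=4, data at stream[22..26]='afid' -> body[9..13], body so far='gomorj1ajafid'
Chunk 4: stream[28..29]='0' size=0 (terminator). Final body='gomorj1ajafid' (13 bytes)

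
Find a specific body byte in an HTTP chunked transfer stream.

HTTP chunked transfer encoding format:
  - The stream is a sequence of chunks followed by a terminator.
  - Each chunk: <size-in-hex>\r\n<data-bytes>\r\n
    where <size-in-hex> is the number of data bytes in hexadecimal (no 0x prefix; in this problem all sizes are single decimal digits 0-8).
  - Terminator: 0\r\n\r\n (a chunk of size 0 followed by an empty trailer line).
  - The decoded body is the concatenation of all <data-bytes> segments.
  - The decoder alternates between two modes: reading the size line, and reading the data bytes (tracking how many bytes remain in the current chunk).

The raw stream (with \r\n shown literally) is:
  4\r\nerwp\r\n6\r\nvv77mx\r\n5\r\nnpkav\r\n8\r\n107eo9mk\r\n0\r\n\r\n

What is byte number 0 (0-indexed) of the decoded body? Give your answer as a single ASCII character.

Answer: e

Derivation:
Chunk 1: stream[0..1]='4' size=0x4=4, data at stream[3..7]='erwp' -> body[0..4], body so far='erwp'
Chunk 2: stream[9..10]='6' size=0x6=6, data at stream[12..18]='vv77mx' -> body[4..10], body so far='erwpvv77mx'
Chunk 3: stream[20..21]='5' size=0x5=5, data at stream[23..28]='npkav' -> body[10..15], body so far='erwpvv77mxnpkav'
Chunk 4: stream[30..31]='8' size=0x8=8, data at stream[33..41]='107eo9mk' -> body[15..23], body so far='erwpvv77mxnpkav107eo9mk'
Chunk 5: stream[43..44]='0' size=0 (terminator). Final body='erwpvv77mxnpkav107eo9mk' (23 bytes)
Body byte 0 = 'e'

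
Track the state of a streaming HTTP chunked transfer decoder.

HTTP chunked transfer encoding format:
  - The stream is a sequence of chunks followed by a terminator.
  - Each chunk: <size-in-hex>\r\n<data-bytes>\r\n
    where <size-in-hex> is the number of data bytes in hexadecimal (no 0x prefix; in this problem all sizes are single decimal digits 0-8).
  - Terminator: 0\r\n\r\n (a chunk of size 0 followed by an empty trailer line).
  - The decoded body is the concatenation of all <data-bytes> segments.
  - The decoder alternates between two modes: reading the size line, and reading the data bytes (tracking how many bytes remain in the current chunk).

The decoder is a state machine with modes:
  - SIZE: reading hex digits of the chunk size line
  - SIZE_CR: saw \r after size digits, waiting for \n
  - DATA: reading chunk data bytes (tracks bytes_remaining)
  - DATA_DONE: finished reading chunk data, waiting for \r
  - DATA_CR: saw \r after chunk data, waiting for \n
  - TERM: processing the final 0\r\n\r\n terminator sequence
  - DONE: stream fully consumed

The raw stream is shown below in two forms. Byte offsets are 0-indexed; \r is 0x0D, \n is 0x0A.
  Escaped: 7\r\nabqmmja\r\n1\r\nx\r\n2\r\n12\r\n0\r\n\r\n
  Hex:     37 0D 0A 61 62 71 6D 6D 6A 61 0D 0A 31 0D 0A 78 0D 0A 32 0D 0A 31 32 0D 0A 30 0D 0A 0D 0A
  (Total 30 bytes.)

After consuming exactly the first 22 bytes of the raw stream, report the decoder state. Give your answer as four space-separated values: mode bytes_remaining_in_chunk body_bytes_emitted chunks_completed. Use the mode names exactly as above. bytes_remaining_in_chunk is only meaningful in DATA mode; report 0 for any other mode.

Answer: DATA 1 9 2

Derivation:
Byte 0 = '7': mode=SIZE remaining=0 emitted=0 chunks_done=0
Byte 1 = 0x0D: mode=SIZE_CR remaining=0 emitted=0 chunks_done=0
Byte 2 = 0x0A: mode=DATA remaining=7 emitted=0 chunks_done=0
Byte 3 = 'a': mode=DATA remaining=6 emitted=1 chunks_done=0
Byte 4 = 'b': mode=DATA remaining=5 emitted=2 chunks_done=0
Byte 5 = 'q': mode=DATA remaining=4 emitted=3 chunks_done=0
Byte 6 = 'm': mode=DATA remaining=3 emitted=4 chunks_done=0
Byte 7 = 'm': mode=DATA remaining=2 emitted=5 chunks_done=0
Byte 8 = 'j': mode=DATA remaining=1 emitted=6 chunks_done=0
Byte 9 = 'a': mode=DATA_DONE remaining=0 emitted=7 chunks_done=0
Byte 10 = 0x0D: mode=DATA_CR remaining=0 emitted=7 chunks_done=0
Byte 11 = 0x0A: mode=SIZE remaining=0 emitted=7 chunks_done=1
Byte 12 = '1': mode=SIZE remaining=0 emitted=7 chunks_done=1
Byte 13 = 0x0D: mode=SIZE_CR remaining=0 emitted=7 chunks_done=1
Byte 14 = 0x0A: mode=DATA remaining=1 emitted=7 chunks_done=1
Byte 15 = 'x': mode=DATA_DONE remaining=0 emitted=8 chunks_done=1
Byte 16 = 0x0D: mode=DATA_CR remaining=0 emitted=8 chunks_done=1
Byte 17 = 0x0A: mode=SIZE remaining=0 emitted=8 chunks_done=2
Byte 18 = '2': mode=SIZE remaining=0 emitted=8 chunks_done=2
Byte 19 = 0x0D: mode=SIZE_CR remaining=0 emitted=8 chunks_done=2
Byte 20 = 0x0A: mode=DATA remaining=2 emitted=8 chunks_done=2
Byte 21 = '1': mode=DATA remaining=1 emitted=9 chunks_done=2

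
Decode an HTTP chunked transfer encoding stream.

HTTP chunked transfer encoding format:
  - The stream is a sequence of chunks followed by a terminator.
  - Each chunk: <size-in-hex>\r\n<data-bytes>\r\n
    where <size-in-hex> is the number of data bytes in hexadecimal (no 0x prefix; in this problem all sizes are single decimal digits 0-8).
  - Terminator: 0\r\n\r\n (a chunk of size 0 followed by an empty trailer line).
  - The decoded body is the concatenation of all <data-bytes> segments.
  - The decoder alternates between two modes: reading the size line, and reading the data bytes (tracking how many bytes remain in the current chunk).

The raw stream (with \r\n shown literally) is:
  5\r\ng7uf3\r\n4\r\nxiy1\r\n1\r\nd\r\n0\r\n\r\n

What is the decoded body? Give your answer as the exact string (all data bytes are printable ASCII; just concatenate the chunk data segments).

Answer: g7uf3xiy1d

Derivation:
Chunk 1: stream[0..1]='5' size=0x5=5, data at stream[3..8]='g7uf3' -> body[0..5], body so far='g7uf3'
Chunk 2: stream[10..11]='4' size=0x4=4, data at stream[13..17]='xiy1' -> body[5..9], body so far='g7uf3xiy1'
Chunk 3: stream[19..20]='1' size=0x1=1, data at stream[22..23]='d' -> body[9..10], body so far='g7uf3xiy1d'
Chunk 4: stream[25..26]='0' size=0 (terminator). Final body='g7uf3xiy1d' (10 bytes)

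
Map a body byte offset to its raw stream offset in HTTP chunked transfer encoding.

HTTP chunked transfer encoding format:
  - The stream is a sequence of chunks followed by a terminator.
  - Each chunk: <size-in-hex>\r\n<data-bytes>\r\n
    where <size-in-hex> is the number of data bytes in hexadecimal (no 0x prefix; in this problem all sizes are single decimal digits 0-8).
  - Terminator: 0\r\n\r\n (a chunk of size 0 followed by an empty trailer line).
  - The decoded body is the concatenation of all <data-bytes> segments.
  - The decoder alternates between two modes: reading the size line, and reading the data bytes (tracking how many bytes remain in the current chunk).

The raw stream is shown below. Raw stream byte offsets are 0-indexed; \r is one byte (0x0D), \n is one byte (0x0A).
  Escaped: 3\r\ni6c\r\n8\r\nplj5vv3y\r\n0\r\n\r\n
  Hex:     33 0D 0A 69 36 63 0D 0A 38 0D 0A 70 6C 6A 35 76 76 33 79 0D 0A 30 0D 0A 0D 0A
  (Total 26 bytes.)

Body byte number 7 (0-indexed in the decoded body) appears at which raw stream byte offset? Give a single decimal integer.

Answer: 15

Derivation:
Chunk 1: stream[0..1]='3' size=0x3=3, data at stream[3..6]='i6c' -> body[0..3], body so far='i6c'
Chunk 2: stream[8..9]='8' size=0x8=8, data at stream[11..19]='plj5vv3y' -> body[3..11], body so far='i6cplj5vv3y'
Chunk 3: stream[21..22]='0' size=0 (terminator). Final body='i6cplj5vv3y' (11 bytes)
Body byte 7 at stream offset 15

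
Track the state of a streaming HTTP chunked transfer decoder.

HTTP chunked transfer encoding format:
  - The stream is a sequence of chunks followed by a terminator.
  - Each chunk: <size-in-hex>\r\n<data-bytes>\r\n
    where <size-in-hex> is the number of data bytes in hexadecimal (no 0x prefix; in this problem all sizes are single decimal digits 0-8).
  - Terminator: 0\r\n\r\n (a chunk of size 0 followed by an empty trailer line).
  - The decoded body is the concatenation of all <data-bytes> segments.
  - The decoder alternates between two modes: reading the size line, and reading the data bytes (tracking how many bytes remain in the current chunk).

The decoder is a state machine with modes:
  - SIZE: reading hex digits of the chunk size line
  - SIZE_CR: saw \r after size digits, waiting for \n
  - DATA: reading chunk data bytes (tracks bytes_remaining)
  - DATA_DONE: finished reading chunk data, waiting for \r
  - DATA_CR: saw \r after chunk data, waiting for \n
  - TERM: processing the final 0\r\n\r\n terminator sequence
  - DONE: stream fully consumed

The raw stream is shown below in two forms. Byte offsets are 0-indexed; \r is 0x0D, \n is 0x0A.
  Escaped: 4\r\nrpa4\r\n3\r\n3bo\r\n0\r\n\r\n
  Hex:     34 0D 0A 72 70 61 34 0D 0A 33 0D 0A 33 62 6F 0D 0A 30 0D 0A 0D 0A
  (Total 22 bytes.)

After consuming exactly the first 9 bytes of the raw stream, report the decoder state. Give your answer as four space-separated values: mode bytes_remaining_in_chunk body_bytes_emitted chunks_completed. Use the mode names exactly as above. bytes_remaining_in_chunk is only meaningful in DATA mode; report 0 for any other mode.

Byte 0 = '4': mode=SIZE remaining=0 emitted=0 chunks_done=0
Byte 1 = 0x0D: mode=SIZE_CR remaining=0 emitted=0 chunks_done=0
Byte 2 = 0x0A: mode=DATA remaining=4 emitted=0 chunks_done=0
Byte 3 = 'r': mode=DATA remaining=3 emitted=1 chunks_done=0
Byte 4 = 'p': mode=DATA remaining=2 emitted=2 chunks_done=0
Byte 5 = 'a': mode=DATA remaining=1 emitted=3 chunks_done=0
Byte 6 = '4': mode=DATA_DONE remaining=0 emitted=4 chunks_done=0
Byte 7 = 0x0D: mode=DATA_CR remaining=0 emitted=4 chunks_done=0
Byte 8 = 0x0A: mode=SIZE remaining=0 emitted=4 chunks_done=1

Answer: SIZE 0 4 1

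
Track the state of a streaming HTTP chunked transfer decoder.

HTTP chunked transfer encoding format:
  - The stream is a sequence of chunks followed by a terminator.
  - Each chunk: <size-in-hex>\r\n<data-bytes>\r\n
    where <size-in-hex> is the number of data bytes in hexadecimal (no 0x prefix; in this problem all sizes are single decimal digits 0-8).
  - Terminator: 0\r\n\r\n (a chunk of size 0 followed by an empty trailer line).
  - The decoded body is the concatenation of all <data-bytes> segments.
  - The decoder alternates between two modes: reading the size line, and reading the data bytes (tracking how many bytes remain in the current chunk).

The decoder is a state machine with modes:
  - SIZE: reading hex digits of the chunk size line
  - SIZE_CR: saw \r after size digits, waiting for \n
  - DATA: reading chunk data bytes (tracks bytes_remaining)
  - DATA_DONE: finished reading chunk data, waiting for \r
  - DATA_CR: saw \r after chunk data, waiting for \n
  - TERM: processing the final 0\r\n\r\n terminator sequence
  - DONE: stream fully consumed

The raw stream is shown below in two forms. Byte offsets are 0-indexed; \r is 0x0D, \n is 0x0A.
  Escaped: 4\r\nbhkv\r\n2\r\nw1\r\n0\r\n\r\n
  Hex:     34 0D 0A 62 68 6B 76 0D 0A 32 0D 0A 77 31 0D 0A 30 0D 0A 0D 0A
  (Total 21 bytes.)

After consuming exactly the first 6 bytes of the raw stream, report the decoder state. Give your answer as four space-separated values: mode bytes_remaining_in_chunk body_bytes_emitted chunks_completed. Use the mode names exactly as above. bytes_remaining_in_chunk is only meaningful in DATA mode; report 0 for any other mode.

Byte 0 = '4': mode=SIZE remaining=0 emitted=0 chunks_done=0
Byte 1 = 0x0D: mode=SIZE_CR remaining=0 emitted=0 chunks_done=0
Byte 2 = 0x0A: mode=DATA remaining=4 emitted=0 chunks_done=0
Byte 3 = 'b': mode=DATA remaining=3 emitted=1 chunks_done=0
Byte 4 = 'h': mode=DATA remaining=2 emitted=2 chunks_done=0
Byte 5 = 'k': mode=DATA remaining=1 emitted=3 chunks_done=0

Answer: DATA 1 3 0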